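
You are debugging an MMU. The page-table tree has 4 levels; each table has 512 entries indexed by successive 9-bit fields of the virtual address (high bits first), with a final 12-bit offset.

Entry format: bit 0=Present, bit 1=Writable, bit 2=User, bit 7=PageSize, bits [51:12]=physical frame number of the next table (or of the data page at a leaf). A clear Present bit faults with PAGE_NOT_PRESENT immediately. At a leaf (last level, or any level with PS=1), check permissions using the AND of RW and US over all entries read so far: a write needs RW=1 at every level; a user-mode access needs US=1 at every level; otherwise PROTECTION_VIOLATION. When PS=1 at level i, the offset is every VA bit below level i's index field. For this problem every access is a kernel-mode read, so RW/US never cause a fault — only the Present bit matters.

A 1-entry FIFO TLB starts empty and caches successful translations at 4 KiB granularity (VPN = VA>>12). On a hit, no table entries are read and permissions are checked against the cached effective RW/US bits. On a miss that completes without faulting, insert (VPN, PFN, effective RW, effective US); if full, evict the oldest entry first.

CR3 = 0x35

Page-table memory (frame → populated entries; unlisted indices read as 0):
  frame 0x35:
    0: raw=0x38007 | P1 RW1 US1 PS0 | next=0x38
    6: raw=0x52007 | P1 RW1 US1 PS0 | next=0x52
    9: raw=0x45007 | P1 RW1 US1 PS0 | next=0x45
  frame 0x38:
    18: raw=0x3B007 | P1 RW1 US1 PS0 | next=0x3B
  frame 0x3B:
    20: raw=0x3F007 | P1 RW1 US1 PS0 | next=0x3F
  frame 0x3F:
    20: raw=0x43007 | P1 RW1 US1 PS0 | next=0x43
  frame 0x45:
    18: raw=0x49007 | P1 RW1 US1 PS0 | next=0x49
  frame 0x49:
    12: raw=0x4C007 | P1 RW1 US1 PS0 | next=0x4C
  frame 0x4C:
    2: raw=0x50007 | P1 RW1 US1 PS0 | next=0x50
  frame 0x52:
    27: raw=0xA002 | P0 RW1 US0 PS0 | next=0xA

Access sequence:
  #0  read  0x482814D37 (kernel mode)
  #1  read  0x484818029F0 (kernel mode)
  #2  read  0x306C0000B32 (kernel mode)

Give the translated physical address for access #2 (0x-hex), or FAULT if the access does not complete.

Walk each access:
#0 VA=0x482814D37 (r,kernel):
  L0: frame=0x35 idx=0 entry=0x38007 [P=1 RW=1 US=1 PS=0]
  L1: frame=0x38 idx=18 entry=0x3B007 [P=1 RW=1 US=1 PS=0]
  L2: frame=0x3B idx=20 entry=0x3F007 [P=1 RW=1 US=1 PS=0]
  L3: frame=0x3F idx=20 entry=0x43007 [P=1 RW=1 US=1 PS=0]
  ✓ 0x43D37  — 4 lookups
#1 VA=0x484818029F0 (r,kernel):
  L0: frame=0x35 idx=9 entry=0x45007 [P=1 RW=1 US=1 PS=0]
  L1: frame=0x45 idx=18 entry=0x49007 [P=1 RW=1 US=1 PS=0]
  L2: frame=0x49 idx=12 entry=0x4C007 [P=1 RW=1 US=1 PS=0]
  L3: frame=0x4C idx=2 entry=0x50007 [P=1 RW=1 US=1 PS=0]
  ✓ 0x509F0  — 4 lookups
#2 VA=0x306C0000B32 (r,kernel):
  L0: frame=0x35 idx=6 entry=0x52007 [P=1 RW=1 US=1 PS=0]
  L1: frame=0x52 idx=27 entry=0xA002 [P=0 RW=1 US=0 PS=0]
  ⇒ fault: PAGE_NOT_PRESENT  — 2 lookups

Access #2 PA: FAULT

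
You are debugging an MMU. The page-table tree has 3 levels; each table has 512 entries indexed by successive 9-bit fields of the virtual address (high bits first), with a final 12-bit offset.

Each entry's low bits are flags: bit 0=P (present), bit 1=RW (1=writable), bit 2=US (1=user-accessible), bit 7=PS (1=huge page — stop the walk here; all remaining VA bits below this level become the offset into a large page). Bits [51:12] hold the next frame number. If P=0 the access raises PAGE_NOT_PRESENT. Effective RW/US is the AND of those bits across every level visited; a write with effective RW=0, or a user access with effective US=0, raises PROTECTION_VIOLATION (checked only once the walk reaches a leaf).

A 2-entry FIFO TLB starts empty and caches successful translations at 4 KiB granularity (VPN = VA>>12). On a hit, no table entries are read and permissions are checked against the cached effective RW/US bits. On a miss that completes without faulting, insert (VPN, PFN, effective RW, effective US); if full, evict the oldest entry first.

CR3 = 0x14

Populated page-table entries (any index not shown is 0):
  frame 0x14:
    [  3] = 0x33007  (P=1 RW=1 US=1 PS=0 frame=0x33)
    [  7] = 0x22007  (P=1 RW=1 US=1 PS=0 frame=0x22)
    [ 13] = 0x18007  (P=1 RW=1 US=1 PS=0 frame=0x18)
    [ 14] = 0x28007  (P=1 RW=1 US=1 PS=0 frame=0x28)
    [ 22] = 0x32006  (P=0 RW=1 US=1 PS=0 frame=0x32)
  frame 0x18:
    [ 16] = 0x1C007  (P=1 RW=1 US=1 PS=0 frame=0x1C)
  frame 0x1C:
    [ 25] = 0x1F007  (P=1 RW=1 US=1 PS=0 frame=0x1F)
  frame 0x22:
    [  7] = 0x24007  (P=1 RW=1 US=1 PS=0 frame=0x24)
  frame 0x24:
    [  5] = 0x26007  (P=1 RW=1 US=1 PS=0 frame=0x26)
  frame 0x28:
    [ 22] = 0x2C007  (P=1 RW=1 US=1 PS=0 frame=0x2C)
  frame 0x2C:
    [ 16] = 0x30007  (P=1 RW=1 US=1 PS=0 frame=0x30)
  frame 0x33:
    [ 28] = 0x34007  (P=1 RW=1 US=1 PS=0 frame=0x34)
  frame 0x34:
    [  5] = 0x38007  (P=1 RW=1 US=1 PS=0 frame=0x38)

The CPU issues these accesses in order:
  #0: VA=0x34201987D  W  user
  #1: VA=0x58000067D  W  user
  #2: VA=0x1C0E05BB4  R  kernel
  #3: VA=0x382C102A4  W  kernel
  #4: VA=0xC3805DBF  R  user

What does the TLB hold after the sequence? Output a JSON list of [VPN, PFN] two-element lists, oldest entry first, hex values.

Walk each access:
#0 VA=0x34201987D (w,user):
  L0: frame=0x14 idx=13 entry=0x18007 [P=1 RW=1 US=1 PS=0]
  L1: frame=0x18 idx=16 entry=0x1C007 [P=1 RW=1 US=1 PS=0]
  L2: frame=0x1C idx=25 entry=0x1F007 [P=1 RW=1 US=1 PS=0]
  ✓ 0x1F87D  — 3 lookups
#1 VA=0x58000067D (w,user):
  L0: frame=0x14 idx=22 entry=0x32006 [P=0 RW=1 US=1 PS=0]
  → PAGE_NOT_PRESENT  (1 entries read)
#2 VA=0x1C0E05BB4 (r,kernel):
  L0: frame=0x14 idx=7 entry=0x22007 [P=1 RW=1 US=1 PS=0]
  L1: frame=0x22 idx=7 entry=0x24007 [P=1 RW=1 US=1 PS=0]
  L2: frame=0x24 idx=5 entry=0x26007 [P=1 RW=1 US=1 PS=0]
  ✓ 0x26BB4  — 3 lookups
#3 VA=0x382C102A4 (w,kernel):
  L0: frame=0x14 idx=14 entry=0x28007 [P=1 RW=1 US=1 PS=0]
  L1: frame=0x28 idx=22 entry=0x2C007 [P=1 RW=1 US=1 PS=0]
  L2: frame=0x2C idx=16 entry=0x30007 [P=1 RW=1 US=1 PS=0]
  ✓ 0x302A4  — 3 lookups
#4 VA=0xC3805DBF (r,user):
  L0: frame=0x14 idx=3 entry=0x33007 [P=1 RW=1 US=1 PS=0]
  L1: frame=0x33 idx=28 entry=0x34007 [P=1 RW=1 US=1 PS=0]
  L2: frame=0x34 idx=5 entry=0x38007 [P=1 RW=1 US=1 PS=0]
  ✓ 0x38DBF  — 3 lookups

TLB: [["0x382C10", "0x30"], ["0xC3805", "0x38"]]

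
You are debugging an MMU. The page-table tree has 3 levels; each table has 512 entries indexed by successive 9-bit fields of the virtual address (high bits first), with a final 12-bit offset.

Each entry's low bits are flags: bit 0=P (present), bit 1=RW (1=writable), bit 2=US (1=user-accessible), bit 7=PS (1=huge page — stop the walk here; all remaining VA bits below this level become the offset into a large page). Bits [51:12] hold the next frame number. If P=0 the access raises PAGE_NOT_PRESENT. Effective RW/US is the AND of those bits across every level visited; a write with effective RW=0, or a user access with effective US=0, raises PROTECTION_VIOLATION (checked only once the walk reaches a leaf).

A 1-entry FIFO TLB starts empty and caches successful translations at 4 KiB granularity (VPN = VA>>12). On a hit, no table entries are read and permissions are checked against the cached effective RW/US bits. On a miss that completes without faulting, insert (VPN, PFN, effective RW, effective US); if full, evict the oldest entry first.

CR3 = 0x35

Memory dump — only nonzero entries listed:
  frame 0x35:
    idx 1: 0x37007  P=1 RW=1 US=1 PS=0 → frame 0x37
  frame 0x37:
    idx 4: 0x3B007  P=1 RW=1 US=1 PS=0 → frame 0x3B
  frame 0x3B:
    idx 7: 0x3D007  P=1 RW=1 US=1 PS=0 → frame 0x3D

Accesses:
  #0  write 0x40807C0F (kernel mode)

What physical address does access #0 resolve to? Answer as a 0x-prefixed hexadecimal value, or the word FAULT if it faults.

Trace:
#0 VA=0x40807C0F (w,kernel):
  L0 @0x35[1] → 0x37007  P=1,RW=1,US=1,PS=0
  L1 @0x37[4] → 0x3B007  P=1,RW=1,US=1,PS=0
  L2 @0x3B[7] → 0x3D007  P=1,RW=1,US=1,PS=0
  ✓ 0x3DC0F  — 3 lookups

Access #0 PA: 0x3DC0F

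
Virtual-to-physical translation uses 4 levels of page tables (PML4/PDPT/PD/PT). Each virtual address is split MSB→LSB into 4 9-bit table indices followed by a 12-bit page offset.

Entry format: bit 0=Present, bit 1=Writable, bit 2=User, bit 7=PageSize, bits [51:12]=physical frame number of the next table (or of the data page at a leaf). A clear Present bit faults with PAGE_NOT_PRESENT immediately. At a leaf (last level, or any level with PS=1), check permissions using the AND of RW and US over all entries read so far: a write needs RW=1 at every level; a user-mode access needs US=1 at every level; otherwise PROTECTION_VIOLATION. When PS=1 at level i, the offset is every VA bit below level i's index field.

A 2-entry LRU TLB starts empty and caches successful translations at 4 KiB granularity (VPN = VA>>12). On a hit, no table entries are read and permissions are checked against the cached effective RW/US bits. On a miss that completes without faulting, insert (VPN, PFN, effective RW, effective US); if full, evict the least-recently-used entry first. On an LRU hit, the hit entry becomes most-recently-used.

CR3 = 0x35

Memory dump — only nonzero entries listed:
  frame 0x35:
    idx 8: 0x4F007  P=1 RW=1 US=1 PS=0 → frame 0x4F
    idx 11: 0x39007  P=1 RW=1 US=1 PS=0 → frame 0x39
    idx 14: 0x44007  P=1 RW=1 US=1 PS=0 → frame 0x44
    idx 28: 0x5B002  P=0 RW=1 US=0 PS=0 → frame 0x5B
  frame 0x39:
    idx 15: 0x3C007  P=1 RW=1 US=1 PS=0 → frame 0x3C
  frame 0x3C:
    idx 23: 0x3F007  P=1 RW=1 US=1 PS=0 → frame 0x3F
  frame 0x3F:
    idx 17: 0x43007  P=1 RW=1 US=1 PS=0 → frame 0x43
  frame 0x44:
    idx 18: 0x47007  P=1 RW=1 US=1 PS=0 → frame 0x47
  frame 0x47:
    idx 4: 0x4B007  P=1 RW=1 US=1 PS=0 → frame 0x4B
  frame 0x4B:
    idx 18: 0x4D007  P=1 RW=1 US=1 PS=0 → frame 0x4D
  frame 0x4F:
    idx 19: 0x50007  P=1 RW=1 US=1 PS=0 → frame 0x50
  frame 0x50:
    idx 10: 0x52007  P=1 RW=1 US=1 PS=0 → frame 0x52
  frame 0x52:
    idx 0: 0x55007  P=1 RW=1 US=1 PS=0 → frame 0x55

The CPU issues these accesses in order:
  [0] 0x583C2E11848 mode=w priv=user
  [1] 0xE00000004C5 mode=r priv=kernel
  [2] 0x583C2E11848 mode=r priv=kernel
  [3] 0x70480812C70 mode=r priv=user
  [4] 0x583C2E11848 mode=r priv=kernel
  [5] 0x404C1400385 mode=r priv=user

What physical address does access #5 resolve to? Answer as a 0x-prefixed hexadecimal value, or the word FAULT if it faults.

Walk each access:
#0 VA=0x583C2E11848 (w,user):
  L0: frame=0x35 idx=11 entry=0x39007 [P=1 RW=1 US=1 PS=0]
  L1: frame=0x39 idx=15 entry=0x3C007 [P=1 RW=1 US=1 PS=0]
  L2: frame=0x3C idx=23 entry=0x3F007 [P=1 RW=1 US=1 PS=0]
  L3: frame=0x3F idx=17 entry=0x43007 [P=1 RW=1 US=1 PS=0]
  ✓ 0x43848  — 4 lookups
#1 VA=0xE00000004C5 (r,kernel):
  L0: frame=0x35 idx=28 entry=0x5B002 [P=0 RW=1 US=0 PS=0]
  ✗ PAGE_NOT_PRESENT  [1 reads]
#2 VA=0x583C2E11848 (r,kernel):
  TLB hit vpn=0x583C2E11 → PA=0x43848
#3 VA=0x70480812C70 (r,user):
  L0: frame=0x35 idx=14 entry=0x44007 [P=1 RW=1 US=1 PS=0]
  L1: frame=0x44 idx=18 entry=0x47007 [P=1 RW=1 US=1 PS=0]
  L2: frame=0x47 idx=4 entry=0x4B007 [P=1 RW=1 US=1 PS=0]
  L3: frame=0x4B idx=18 entry=0x4D007 [P=1 RW=1 US=1 PS=0]
  ✓ 0x4DC70  — 4 lookups
#4 VA=0x583C2E11848 (r,kernel):
  TLB hit vpn=0x583C2E11 → PA=0x43848
#5 VA=0x404C1400385 (r,user):
  L0: frame=0x35 idx=8 entry=0x4F007 [P=1 RW=1 US=1 PS=0]
  L1: frame=0x4F idx=19 entry=0x50007 [P=1 RW=1 US=1 PS=0]
  L2: frame=0x50 idx=10 entry=0x52007 [P=1 RW=1 US=1 PS=0]
  L3: frame=0x52 idx=0 entry=0x55007 [P=1 RW=1 US=1 PS=0]
  ✓ 0x55385  — 4 lookups

Access #5 PA: 0x55385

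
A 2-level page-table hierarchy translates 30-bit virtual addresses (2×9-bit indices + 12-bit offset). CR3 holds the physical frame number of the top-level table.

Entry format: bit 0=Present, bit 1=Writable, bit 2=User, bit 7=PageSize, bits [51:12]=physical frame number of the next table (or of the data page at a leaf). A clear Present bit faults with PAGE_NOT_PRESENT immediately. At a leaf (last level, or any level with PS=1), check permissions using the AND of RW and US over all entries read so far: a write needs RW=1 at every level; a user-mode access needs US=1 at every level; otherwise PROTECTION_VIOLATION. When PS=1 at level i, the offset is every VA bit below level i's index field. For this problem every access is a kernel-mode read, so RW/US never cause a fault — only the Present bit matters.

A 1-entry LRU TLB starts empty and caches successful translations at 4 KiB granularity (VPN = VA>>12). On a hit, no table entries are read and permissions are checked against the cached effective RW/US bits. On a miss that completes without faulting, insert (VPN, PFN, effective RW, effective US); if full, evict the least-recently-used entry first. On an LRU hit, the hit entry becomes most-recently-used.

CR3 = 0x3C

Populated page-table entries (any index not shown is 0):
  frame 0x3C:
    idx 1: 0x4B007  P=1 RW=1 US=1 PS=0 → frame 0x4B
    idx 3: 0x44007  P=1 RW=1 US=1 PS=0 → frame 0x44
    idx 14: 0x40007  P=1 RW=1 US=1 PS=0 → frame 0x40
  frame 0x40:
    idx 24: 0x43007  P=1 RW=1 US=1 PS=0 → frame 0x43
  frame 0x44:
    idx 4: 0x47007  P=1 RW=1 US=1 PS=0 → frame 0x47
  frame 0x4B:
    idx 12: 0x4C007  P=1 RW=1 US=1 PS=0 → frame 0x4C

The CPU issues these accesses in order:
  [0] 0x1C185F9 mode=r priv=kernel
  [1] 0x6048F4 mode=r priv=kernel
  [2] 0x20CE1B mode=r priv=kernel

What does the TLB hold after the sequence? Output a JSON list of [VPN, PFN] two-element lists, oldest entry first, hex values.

Trace:
#0 VA=0x1C185F9 (r,kernel):
  L0 @0x3C[14] → 0x40007  P=1,RW=1,US=1,PS=0
  L1 @0x40[24] → 0x43007  P=1,RW=1,US=1,PS=0
  ⇒ phys 0x435F9  [2 reads]
#1 VA=0x6048F4 (r,kernel):
  L0 @0x3C[3] → 0x44007  P=1,RW=1,US=1,PS=0
  L1 @0x44[4] → 0x47007  P=1,RW=1,US=1,PS=0
  ⇒ phys 0x478F4  [2 reads]
#2 VA=0x20CE1B (r,kernel):
  L0 @0x3C[1] → 0x4B007  P=1,RW=1,US=1,PS=0
  L1 @0x4B[12] → 0x4C007  P=1,RW=1,US=1,PS=0
  ⇒ phys 0x4CE1B  [2 reads]

TLB: [["0x20C", "0x4C"]]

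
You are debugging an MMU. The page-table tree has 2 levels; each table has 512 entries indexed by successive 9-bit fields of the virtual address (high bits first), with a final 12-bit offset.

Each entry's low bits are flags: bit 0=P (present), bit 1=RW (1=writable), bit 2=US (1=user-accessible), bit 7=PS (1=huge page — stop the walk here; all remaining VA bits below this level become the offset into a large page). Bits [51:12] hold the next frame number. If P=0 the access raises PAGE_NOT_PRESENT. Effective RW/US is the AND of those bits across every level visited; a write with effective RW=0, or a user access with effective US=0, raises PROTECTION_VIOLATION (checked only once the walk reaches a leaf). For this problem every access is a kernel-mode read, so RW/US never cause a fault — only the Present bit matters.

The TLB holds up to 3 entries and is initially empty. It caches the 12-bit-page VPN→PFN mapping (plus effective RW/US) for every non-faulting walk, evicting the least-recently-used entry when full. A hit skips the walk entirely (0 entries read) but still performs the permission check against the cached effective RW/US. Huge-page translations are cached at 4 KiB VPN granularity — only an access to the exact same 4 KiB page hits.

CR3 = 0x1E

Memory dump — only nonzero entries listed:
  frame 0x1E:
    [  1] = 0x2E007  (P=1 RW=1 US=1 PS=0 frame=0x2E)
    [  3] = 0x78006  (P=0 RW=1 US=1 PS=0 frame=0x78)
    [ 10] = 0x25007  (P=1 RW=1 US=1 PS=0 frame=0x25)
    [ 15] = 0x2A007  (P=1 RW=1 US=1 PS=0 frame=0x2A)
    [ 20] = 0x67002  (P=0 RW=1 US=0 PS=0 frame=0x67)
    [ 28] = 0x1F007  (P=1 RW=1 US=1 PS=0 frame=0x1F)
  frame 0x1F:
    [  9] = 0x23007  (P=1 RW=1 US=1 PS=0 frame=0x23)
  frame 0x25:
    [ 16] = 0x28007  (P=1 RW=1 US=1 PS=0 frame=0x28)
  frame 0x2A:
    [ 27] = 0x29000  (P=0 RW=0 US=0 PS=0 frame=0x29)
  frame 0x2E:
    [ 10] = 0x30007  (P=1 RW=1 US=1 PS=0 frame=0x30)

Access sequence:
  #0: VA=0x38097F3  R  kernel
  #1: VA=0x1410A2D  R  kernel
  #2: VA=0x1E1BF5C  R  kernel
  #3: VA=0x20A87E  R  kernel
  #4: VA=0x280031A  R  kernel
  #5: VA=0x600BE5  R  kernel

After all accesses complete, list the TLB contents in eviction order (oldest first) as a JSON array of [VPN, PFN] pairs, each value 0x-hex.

Trace:
#0 VA=0x38097F3 (r,kernel):
  L0 @0x1E[28] → 0x1F007  P=1,RW=1,US=1,PS=0
  L1 @0x1F[9] → 0x23007  P=1,RW=1,US=1,PS=0
  ⇒ phys 0x237F3  [2 reads]
#1 VA=0x1410A2D (r,kernel):
  L0 @0x1E[10] → 0x25007  P=1,RW=1,US=1,PS=0
  L1 @0x25[16] → 0x28007  P=1,RW=1,US=1,PS=0
  ⇒ phys 0x28A2D  [2 reads]
#2 VA=0x1E1BF5C (r,kernel):
  L0 @0x1E[15] → 0x2A007  P=1,RW=1,US=1,PS=0
  L1 @0x2A[27] → 0x29000  P=0,RW=0,US=0,PS=0
  → PAGE_NOT_PRESENT  (2 entries read)
#3 VA=0x20A87E (r,kernel):
  L0 @0x1E[1] → 0x2E007  P=1,RW=1,US=1,PS=0
  L1 @0x2E[10] → 0x30007  P=1,RW=1,US=1,PS=0
  ⇒ phys 0x3087E  [2 reads]
#4 VA=0x280031A (r,kernel):
  L0 @0x1E[20] → 0x67002  P=0,RW=1,US=0,PS=0
  → PAGE_NOT_PRESENT  (1 entries read)
#5 VA=0x600BE5 (r,kernel):
  L0 @0x1E[3] → 0x78006  P=0,RW=1,US=1,PS=0
  → PAGE_NOT_PRESENT  (1 entries read)

TLB: [["0x3809", "0x23"], ["0x1410", "0x28"], ["0x20A", "0x30"]]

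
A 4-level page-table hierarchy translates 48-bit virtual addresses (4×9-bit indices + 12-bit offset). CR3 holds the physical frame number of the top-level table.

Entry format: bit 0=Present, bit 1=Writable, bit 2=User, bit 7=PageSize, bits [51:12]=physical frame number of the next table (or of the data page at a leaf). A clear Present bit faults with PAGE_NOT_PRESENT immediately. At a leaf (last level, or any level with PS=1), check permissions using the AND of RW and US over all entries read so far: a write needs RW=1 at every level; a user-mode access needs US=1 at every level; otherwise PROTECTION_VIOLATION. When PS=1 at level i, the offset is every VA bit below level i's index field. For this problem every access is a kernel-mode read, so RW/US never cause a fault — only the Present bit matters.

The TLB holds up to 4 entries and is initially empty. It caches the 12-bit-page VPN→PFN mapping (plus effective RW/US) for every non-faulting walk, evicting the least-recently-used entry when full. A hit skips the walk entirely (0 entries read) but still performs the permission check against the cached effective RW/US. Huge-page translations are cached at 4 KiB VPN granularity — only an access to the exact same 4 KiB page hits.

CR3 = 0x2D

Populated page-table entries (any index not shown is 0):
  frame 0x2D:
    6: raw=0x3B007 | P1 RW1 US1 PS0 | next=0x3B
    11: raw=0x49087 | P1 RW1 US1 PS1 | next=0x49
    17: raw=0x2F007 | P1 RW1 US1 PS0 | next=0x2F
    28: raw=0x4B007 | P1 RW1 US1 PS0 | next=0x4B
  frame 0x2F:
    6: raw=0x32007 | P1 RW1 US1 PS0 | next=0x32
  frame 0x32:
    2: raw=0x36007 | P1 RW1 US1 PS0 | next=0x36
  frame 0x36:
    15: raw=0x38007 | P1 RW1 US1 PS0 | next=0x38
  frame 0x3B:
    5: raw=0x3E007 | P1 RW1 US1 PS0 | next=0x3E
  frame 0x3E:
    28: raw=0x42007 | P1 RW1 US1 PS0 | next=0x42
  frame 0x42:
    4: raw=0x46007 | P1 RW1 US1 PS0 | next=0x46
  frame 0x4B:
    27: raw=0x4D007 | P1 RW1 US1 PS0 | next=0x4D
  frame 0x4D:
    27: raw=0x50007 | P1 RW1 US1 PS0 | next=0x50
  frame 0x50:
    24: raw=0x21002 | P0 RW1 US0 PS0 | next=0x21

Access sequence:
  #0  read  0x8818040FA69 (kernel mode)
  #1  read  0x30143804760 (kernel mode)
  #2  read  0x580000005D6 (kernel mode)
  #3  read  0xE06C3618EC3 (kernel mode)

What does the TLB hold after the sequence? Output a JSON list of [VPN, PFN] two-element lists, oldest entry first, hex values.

Per-access translation:
#0 VA=0x8818040FA69 (r,kernel):
  [0] read 0x2D idx=17: raw=0x2F007 flags P=1 W=1 U=1 S=0
  [1] read 0x2F idx=6: raw=0x32007 flags P=1 W=1 U=1 S=0
  [2] read 0x32 idx=2: raw=0x36007 flags P=1 W=1 U=1 S=0
  [3] read 0x36 idx=15: raw=0x38007 flags P=1 W=1 U=1 S=0
  ✓ 0x38A69  — 4 lookups
#1 VA=0x30143804760 (r,kernel):
  [0] read 0x2D idx=6: raw=0x3B007 flags P=1 W=1 U=1 S=0
  [1] read 0x3B idx=5: raw=0x3E007 flags P=1 W=1 U=1 S=0
  [2] read 0x3E idx=28: raw=0x42007 flags P=1 W=1 U=1 S=0
  [3] read 0x42 idx=4: raw=0x46007 flags P=1 W=1 U=1 S=0
  ✓ 0x46760  — 4 lookups
#2 VA=0x580000005D6 (r,kernel):
  [0] read 0x2D idx=11: raw=0x49087 flags P=1 W=1 U=1 S=1
  ✓ 0x495D6 (huge @L0)  — 1 lookups
#3 VA=0xE06C3618EC3 (r,kernel):
  [0] read 0x2D idx=28: raw=0x4B007 flags P=1 W=1 U=1 S=0
  [1] read 0x4B idx=27: raw=0x4D007 flags P=1 W=1 U=1 S=0
  [2] read 0x4D idx=27: raw=0x50007 flags P=1 W=1 U=1 S=0
  [3] read 0x50 idx=24: raw=0x21002 flags P=0 W=1 U=0 S=0
  ⇒ fault: PAGE_NOT_PRESENT  — 4 lookups

TLB: [["0x8818040F", "0x38"], ["0x30143804", "0x46"], ["0x58000000", "0x49"]]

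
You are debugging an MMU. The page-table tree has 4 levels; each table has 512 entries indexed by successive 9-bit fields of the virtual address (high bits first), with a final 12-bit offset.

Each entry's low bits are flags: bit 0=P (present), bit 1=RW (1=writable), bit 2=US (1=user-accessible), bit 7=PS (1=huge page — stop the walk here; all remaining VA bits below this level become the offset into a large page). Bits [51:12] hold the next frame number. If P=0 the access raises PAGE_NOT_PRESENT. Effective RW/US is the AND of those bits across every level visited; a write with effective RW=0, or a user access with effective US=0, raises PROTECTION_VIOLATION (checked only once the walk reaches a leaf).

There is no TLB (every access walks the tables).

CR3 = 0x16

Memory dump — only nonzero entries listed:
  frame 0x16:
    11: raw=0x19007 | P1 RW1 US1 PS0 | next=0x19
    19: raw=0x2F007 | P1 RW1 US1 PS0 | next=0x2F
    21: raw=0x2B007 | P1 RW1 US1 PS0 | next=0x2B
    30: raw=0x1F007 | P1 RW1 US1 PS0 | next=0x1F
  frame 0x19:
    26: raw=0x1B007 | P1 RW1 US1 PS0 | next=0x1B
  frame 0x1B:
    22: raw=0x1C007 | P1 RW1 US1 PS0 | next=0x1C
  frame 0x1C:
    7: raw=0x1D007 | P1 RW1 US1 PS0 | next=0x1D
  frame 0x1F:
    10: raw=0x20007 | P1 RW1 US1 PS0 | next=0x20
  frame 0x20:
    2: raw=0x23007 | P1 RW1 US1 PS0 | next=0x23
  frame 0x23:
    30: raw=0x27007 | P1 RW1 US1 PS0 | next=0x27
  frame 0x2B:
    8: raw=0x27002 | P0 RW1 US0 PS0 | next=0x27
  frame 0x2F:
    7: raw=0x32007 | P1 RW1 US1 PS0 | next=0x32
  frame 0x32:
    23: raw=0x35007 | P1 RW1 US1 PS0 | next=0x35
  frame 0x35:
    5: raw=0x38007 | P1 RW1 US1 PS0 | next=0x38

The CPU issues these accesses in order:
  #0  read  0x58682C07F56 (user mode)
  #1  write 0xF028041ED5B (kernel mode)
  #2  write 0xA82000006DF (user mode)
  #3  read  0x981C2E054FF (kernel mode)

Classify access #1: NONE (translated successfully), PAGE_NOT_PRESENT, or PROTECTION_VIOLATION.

Trace:
#0 VA=0x58682C07F56 (r,user):
  L0 @0x16[11] → 0x19007  P=1,RW=1,US=1,PS=0
  L1 @0x19[26] → 0x1B007  P=1,RW=1,US=1,PS=0
  L2 @0x1B[22] → 0x1C007  P=1,RW=1,US=1,PS=0
  L3 @0x1C[7] → 0x1D007  P=1,RW=1,US=1,PS=0
  ✓ 0x1DF56  — 4 lookups
#1 VA=0xF028041ED5B (w,kernel):
  L0 @0x16[30] → 0x1F007  P=1,RW=1,US=1,PS=0
  L1 @0x1F[10] → 0x20007  P=1,RW=1,US=1,PS=0
  L2 @0x20[2] → 0x23007  P=1,RW=1,US=1,PS=0
  L3 @0x23[30] → 0x27007  P=1,RW=1,US=1,PS=0
  ✓ 0x27D5B  — 4 lookups
#2 VA=0xA82000006DF (w,user):
  L0 @0x16[21] → 0x2B007  P=1,RW=1,US=1,PS=0
  L1 @0x2B[8] → 0x27002  P=0,RW=1,US=0,PS=0
  → PAGE_NOT_PRESENT  (2 entries read)
#3 VA=0x981C2E054FF (r,kernel):
  L0 @0x16[19] → 0x2F007  P=1,RW=1,US=1,PS=0
  L1 @0x2F[7] → 0x32007  P=1,RW=1,US=1,PS=0
  L2 @0x32[23] → 0x35007  P=1,RW=1,US=1,PS=0
  L3 @0x35[5] → 0x38007  P=1,RW=1,US=1,PS=0
  ✓ 0x384FF  — 4 lookups

Access #1 fault: NONE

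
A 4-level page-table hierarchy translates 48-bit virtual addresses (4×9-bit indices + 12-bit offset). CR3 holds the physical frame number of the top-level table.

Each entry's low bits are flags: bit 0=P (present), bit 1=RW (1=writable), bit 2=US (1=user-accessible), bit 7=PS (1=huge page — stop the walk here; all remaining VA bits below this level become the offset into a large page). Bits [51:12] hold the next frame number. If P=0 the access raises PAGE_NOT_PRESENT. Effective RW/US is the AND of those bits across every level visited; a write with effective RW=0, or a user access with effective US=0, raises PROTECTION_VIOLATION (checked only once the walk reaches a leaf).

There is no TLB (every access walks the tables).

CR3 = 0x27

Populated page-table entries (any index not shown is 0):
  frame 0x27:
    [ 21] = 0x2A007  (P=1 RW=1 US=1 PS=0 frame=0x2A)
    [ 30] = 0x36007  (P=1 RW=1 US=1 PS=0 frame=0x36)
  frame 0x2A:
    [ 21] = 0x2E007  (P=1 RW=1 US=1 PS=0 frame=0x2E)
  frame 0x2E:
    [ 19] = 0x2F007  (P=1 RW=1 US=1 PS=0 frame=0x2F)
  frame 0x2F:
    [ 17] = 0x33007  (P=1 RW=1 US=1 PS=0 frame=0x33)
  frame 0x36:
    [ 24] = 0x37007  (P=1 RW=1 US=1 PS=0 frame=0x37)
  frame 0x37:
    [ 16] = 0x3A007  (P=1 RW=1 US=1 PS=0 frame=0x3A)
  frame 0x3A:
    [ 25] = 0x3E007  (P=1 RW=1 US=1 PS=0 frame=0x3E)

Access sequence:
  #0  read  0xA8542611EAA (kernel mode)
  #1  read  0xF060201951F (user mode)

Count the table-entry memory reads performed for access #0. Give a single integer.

Walk each access:
#0 VA=0xA8542611EAA (r,kernel):
  lvl0: tbl 0x27, slot 21 ⇒ 0x2A007 (P1/RW1/US1/PS0)
  lvl1: tbl 0x2A, slot 21 ⇒ 0x2E007 (P1/RW1/US1/PS0)
  lvl2: tbl 0x2E, slot 19 ⇒ 0x2F007 (P1/RW1/US1/PS0)
  lvl3: tbl 0x2F, slot 17 ⇒ 0x33007 (P1/RW1/US1/PS0)
  ⇒ phys 0x33EAA  [4 reads]
#1 VA=0xF060201951F (r,user):
  lvl0: tbl 0x27, slot 30 ⇒ 0x36007 (P1/RW1/US1/PS0)
  lvl1: tbl 0x36, slot 24 ⇒ 0x37007 (P1/RW1/US1/PS0)
  lvl2: tbl 0x37, slot 16 ⇒ 0x3A007 (P1/RW1/US1/PS0)
  lvl3: tbl 0x3A, slot 25 ⇒ 0x3E007 (P1/RW1/US1/PS0)
  ⇒ phys 0x3E51F  [4 reads]

Entries read for #0: 4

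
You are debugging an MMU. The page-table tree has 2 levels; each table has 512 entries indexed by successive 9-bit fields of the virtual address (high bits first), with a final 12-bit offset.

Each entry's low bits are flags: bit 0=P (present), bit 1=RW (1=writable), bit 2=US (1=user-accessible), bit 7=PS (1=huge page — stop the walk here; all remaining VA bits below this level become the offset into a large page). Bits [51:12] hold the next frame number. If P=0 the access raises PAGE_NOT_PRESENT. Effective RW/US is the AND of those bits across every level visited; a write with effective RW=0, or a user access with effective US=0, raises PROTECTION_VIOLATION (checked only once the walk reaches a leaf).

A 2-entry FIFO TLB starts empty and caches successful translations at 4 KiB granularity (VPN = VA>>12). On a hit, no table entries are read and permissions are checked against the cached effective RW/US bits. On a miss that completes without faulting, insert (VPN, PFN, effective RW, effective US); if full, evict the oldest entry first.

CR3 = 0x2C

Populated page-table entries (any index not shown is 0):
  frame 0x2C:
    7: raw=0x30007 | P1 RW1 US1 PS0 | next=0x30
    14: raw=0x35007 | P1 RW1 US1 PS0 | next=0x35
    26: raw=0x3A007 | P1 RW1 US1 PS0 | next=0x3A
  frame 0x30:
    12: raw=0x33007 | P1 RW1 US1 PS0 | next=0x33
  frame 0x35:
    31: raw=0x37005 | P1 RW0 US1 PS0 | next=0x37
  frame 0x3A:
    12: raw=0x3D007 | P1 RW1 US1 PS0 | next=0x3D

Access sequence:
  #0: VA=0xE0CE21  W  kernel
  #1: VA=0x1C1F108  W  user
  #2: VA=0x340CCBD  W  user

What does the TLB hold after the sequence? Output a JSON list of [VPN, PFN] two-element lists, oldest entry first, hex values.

Walk each access:
#0 VA=0xE0CE21 (w,kernel):
  L0: frame=0x2C idx=7 entry=0x30007 [P=1 RW=1 US=1 PS=0]
  L1: frame=0x30 idx=12 entry=0x33007 [P=1 RW=1 US=1 PS=0]
  → PA=0x33E21  (2 entries read)
#1 VA=0x1C1F108 (w,user):
  L0: frame=0x2C idx=14 entry=0x35007 [P=1 RW=1 US=1 PS=0]
  L1: frame=0x35 idx=31 entry=0x37005 [P=1 RW=0 US=1 PS=0]
  → PROTECTION_VIOLATION  (2 entries read)
#2 VA=0x340CCBD (w,user):
  L0: frame=0x2C idx=26 entry=0x3A007 [P=1 RW=1 US=1 PS=0]
  L1: frame=0x3A idx=12 entry=0x3D007 [P=1 RW=1 US=1 PS=0]
  → PA=0x3DCBD  (2 entries read)

TLB: [["0xE0C", "0x33"], ["0x340C", "0x3D"]]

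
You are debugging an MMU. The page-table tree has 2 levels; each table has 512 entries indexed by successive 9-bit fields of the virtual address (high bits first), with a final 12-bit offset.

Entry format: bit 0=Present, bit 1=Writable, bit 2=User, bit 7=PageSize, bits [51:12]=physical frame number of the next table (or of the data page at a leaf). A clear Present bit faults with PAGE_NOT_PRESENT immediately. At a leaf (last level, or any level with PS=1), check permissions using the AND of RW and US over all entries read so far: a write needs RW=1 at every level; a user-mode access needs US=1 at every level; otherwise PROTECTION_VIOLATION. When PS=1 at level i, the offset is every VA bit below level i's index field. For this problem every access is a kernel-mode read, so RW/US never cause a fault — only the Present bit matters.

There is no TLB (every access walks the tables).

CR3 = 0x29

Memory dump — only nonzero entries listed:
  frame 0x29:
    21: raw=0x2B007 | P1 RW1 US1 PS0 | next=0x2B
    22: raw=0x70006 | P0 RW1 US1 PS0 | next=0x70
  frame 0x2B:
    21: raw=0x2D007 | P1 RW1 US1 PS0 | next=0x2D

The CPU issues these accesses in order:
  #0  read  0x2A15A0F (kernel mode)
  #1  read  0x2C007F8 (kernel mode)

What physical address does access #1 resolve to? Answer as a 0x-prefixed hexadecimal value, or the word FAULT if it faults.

Trace:
#0 VA=0x2A15A0F (r,kernel):
  L0: frame=0x29 idx=21 entry=0x2B007 [P=1 RW=1 US=1 PS=0]
  L1: frame=0x2B idx=21 entry=0x2D007 [P=1 RW=1 US=1 PS=0]
  → PA=0x2DA0F  (2 entries read)
#1 VA=0x2C007F8 (r,kernel):
  L0: frame=0x29 idx=22 entry=0x70006 [P=0 RW=1 US=1 PS=0]
  ⇒ fault: PAGE_NOT_PRESENT  — 1 lookups

Access #1 PA: FAULT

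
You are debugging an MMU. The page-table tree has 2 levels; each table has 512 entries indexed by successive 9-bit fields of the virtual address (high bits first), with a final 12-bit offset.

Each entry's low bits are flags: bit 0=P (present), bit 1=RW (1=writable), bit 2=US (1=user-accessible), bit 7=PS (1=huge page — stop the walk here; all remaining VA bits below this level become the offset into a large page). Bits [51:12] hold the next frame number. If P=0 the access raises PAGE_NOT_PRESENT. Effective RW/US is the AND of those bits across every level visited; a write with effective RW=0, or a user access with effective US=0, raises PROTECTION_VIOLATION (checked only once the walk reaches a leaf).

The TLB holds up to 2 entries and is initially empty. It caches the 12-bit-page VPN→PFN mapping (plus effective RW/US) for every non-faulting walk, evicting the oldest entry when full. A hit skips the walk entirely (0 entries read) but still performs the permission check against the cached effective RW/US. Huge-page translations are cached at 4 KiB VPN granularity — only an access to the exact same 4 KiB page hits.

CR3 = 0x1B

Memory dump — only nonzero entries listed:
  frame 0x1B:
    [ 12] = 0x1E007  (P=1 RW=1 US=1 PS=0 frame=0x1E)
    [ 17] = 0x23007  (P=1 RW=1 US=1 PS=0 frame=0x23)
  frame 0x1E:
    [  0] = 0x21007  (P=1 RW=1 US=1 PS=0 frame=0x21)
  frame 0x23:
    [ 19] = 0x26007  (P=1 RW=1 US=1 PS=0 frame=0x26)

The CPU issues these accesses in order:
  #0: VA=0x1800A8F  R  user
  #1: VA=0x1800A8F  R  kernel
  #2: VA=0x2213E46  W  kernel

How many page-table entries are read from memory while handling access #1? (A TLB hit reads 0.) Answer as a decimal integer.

Walk each access:
#0 VA=0x1800A8F (r,user):
  L0 @0x1B[12] → 0x1E007  P=1,RW=1,US=1,PS=0
  L1 @0x1E[0] → 0x21007  P=1,RW=1,US=1,PS=0
  → PA=0x21A8F  (2 entries read)
#1 VA=0x1800A8F (r,kernel):
  TLB hit vpn=0x1800 → PA=0x21A8F
#2 VA=0x2213E46 (w,kernel):
  L0 @0x1B[17] → 0x23007  P=1,RW=1,US=1,PS=0
  L1 @0x23[19] → 0x26007  P=1,RW=1,US=1,PS=0
  → PA=0x26E46  (2 entries read)

Entries read for #1: 0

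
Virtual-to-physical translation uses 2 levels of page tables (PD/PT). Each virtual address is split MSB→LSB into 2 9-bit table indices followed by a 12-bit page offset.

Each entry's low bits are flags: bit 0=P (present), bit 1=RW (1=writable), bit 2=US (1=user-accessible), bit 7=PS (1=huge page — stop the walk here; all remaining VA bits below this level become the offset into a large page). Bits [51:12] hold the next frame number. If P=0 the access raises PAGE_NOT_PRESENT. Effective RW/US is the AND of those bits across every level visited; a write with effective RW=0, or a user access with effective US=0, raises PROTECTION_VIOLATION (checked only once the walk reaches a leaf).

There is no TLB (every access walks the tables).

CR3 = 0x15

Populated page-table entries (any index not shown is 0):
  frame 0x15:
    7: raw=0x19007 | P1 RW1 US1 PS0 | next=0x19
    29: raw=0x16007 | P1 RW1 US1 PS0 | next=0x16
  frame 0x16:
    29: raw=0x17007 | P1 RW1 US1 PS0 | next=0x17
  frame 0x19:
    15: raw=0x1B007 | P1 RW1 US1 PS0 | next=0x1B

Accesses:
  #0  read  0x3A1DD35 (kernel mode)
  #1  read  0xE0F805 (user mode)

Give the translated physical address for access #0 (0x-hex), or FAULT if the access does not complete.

Trace:
#0 VA=0x3A1DD35 (r,kernel):
  [0] read 0x15 idx=29: raw=0x16007 flags P=1 W=1 U=1 S=0
  [1] read 0x16 idx=29: raw=0x17007 flags P=1 W=1 U=1 S=0
  ✓ 0x17D35  — 2 lookups
#1 VA=0xE0F805 (r,user):
  [0] read 0x15 idx=7: raw=0x19007 flags P=1 W=1 U=1 S=0
  [1] read 0x19 idx=15: raw=0x1B007 flags P=1 W=1 U=1 S=0
  ✓ 0x1B805  — 2 lookups

Access #0 PA: 0x17D35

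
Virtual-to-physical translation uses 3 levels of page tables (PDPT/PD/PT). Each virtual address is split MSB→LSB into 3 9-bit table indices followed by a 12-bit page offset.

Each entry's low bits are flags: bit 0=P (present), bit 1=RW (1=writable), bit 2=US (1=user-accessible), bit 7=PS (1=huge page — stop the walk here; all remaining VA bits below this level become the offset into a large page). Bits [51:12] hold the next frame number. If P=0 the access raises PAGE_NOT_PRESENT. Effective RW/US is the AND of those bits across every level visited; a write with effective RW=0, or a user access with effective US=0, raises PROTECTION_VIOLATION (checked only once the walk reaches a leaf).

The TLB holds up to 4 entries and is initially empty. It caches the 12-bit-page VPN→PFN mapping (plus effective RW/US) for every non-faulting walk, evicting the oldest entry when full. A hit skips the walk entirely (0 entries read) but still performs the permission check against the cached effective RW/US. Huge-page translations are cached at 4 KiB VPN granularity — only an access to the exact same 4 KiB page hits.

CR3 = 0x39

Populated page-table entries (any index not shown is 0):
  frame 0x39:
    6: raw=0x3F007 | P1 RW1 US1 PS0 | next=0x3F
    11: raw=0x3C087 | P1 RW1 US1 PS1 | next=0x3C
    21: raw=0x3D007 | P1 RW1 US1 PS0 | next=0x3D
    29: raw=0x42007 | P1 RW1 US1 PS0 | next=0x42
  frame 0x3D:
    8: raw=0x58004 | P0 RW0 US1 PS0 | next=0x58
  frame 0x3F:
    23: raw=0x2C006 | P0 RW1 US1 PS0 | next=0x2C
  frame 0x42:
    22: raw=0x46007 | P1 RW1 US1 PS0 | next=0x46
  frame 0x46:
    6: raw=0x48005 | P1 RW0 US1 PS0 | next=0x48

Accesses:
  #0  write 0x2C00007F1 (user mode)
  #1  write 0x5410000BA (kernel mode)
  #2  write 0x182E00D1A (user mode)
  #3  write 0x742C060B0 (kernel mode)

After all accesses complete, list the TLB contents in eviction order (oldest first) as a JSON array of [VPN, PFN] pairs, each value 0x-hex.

Trace:
#0 VA=0x2C00007F1 (w,user):
  lvl0: tbl 0x39, slot 11 ⇒ 0x3C087 (P1/RW1/US1/PS1)
  ⇒ phys 0x3C7F1 (huge @L0)  [1 reads]
#1 VA=0x5410000BA (w,kernel):
  lvl0: tbl 0x39, slot 21 ⇒ 0x3D007 (P1/RW1/US1/PS0)
  lvl1: tbl 0x3D, slot 8 ⇒ 0x58004 (P0/RW0/US1/PS0)
  ⇒ fault: PAGE_NOT_PRESENT  — 2 lookups
#2 VA=0x182E00D1A (w,user):
  lvl0: tbl 0x39, slot 6 ⇒ 0x3F007 (P1/RW1/US1/PS0)
  lvl1: tbl 0x3F, slot 23 ⇒ 0x2C006 (P0/RW1/US1/PS0)
  ⇒ fault: PAGE_NOT_PRESENT  — 2 lookups
#3 VA=0x742C060B0 (w,kernel):
  lvl0: tbl 0x39, slot 29 ⇒ 0x42007 (P1/RW1/US1/PS0)
  lvl1: tbl 0x42, slot 22 ⇒ 0x46007 (P1/RW1/US1/PS0)
  lvl2: tbl 0x46, slot 6 ⇒ 0x48005 (P1/RW0/US1/PS0)
  ⇒ fault: PROTECTION_VIOLATION  — 3 lookups

TLB: [["0x2C0000", "0x3C"]]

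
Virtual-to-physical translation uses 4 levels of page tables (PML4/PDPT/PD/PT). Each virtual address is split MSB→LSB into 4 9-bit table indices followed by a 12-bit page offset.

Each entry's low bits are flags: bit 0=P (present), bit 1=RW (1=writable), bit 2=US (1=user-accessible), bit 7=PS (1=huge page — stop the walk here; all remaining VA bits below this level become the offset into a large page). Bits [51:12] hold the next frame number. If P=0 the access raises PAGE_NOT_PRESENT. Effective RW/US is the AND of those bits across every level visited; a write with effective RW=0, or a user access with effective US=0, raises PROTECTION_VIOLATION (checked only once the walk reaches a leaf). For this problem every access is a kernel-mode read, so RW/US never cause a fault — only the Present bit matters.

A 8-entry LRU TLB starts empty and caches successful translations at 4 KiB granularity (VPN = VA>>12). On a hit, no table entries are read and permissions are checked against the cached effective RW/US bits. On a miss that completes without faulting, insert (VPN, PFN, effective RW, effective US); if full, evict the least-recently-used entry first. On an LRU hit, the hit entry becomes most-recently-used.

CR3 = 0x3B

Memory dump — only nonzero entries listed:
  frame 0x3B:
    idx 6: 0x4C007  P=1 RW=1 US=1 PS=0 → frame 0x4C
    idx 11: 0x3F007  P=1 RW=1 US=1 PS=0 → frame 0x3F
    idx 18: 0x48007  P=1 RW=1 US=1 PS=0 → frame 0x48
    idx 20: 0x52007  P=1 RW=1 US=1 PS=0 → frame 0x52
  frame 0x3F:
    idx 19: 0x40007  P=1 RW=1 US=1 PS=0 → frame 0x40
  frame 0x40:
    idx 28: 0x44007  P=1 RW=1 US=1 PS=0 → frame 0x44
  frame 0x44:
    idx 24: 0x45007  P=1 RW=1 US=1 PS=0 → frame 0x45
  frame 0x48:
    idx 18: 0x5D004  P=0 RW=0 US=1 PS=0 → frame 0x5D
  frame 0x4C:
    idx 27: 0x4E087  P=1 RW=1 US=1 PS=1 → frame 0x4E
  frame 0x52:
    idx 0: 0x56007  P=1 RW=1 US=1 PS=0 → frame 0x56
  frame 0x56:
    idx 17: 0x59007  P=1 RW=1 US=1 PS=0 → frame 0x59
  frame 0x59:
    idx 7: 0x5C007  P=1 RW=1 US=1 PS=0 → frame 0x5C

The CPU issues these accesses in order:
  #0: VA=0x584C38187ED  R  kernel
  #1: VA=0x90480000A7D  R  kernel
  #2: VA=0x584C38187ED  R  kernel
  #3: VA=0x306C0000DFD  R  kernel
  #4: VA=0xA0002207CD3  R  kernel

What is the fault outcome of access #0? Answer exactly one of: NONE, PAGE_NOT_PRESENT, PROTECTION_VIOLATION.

Trace:
#0 VA=0x584C38187ED (r,kernel):
  [0] read 0x3B idx=11: raw=0x3F007 flags P=1 W=1 U=1 S=0
  [1] read 0x3F idx=19: raw=0x40007 flags P=1 W=1 U=1 S=0
  [2] read 0x40 idx=28: raw=0x44007 flags P=1 W=1 U=1 S=0
  [3] read 0x44 idx=24: raw=0x45007 flags P=1 W=1 U=1 S=0
  ✓ 0x457ED  — 4 lookups
#1 VA=0x90480000A7D (r,kernel):
  [0] read 0x3B idx=18: raw=0x48007 flags P=1 W=1 U=1 S=0
  [1] read 0x48 idx=18: raw=0x5D004 flags P=0 W=0 U=1 S=0
  ✗ PAGE_NOT_PRESENT  [2 reads]
#2 VA=0x584C38187ED (r,kernel):
  TLB hit vpn=0x584C3818 → PA=0x457ED
#3 VA=0x306C0000DFD (r,kernel):
  [0] read 0x3B idx=6: raw=0x4C007 flags P=1 W=1 U=1 S=0
  [1] read 0x4C idx=27: raw=0x4E087 flags P=1 W=1 U=1 S=1
  ✓ 0x4EDFD (huge @L1)  — 2 lookups
#4 VA=0xA0002207CD3 (r,kernel):
  [0] read 0x3B idx=20: raw=0x52007 flags P=1 W=1 U=1 S=0
  [1] read 0x52 idx=0: raw=0x56007 flags P=1 W=1 U=1 S=0
  [2] read 0x56 idx=17: raw=0x59007 flags P=1 W=1 U=1 S=0
  [3] read 0x59 idx=7: raw=0x5C007 flags P=1 W=1 U=1 S=0
  ✓ 0x5CCD3  — 4 lookups

Access #0 fault: NONE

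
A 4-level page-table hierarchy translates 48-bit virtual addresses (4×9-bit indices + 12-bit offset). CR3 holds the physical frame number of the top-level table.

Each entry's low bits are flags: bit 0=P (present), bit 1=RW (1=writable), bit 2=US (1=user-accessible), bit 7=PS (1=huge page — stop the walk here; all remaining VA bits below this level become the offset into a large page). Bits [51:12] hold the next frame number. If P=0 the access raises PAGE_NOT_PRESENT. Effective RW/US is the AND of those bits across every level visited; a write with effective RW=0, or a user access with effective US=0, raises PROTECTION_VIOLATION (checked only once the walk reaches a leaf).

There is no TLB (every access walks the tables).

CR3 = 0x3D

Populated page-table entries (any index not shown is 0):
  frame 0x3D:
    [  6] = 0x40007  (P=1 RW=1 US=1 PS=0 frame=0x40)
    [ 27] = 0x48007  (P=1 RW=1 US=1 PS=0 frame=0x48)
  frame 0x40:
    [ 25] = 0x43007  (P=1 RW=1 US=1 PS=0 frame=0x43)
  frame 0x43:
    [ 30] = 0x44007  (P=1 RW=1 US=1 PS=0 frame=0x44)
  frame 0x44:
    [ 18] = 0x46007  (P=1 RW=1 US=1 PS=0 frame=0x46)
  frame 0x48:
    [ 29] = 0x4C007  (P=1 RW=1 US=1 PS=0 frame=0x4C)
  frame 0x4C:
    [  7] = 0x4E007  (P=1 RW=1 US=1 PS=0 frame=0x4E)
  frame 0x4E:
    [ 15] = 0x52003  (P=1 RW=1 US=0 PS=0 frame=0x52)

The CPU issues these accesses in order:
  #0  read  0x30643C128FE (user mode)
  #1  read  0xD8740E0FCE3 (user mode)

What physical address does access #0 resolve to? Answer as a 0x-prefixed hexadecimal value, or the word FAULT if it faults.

Per-access translation:
#0 VA=0x30643C128FE (r,user):
  [0] read 0x3D idx=6: raw=0x40007 flags P=1 W=1 U=1 S=0
  [1] read 0x40 idx=25: raw=0x43007 flags P=1 W=1 U=1 S=0
  [2] read 0x43 idx=30: raw=0x44007 flags P=1 W=1 U=1 S=0
  [3] read 0x44 idx=18: raw=0x46007 flags P=1 W=1 U=1 S=0
  ⇒ phys 0x468FE  [4 reads]
#1 VA=0xD8740E0FCE3 (r,user):
  [0] read 0x3D idx=27: raw=0x48007 flags P=1 W=1 U=1 S=0
  [1] read 0x48 idx=29: raw=0x4C007 flags P=1 W=1 U=1 S=0
  [2] read 0x4C idx=7: raw=0x4E007 flags P=1 W=1 U=1 S=0
  [3] read 0x4E idx=15: raw=0x52003 flags P=1 W=1 U=0 S=0
  ✗ PROTECTION_VIOLATION  [4 reads]

Access #0 PA: 0x468FE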